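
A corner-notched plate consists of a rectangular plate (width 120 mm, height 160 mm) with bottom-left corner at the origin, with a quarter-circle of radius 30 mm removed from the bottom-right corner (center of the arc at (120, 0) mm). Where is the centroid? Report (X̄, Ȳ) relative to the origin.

plate: A = 120 × 160 = 19200.00, centroid at (60.00, 80.00).
removed quarter-circle: A = −¼π·30² = -706.86, centroid at (107.27, 12.73).
ΣA = 18493.14 mm²
ΣAX̄ = (19200.00)(60.00) + (-706.86)(107.27) = 1076177.00 mm³
ΣAȲ = (19200.00)(80.00) + (-706.86)(12.73) = 1527000.00 mm³
X̄ = 1076177.00 / 18493.14 = 58.19 mm
Ȳ = 1527000.00 / 18493.14 = 82.57 mm

X̄ = 58.19 mm, Ȳ = 82.57 mm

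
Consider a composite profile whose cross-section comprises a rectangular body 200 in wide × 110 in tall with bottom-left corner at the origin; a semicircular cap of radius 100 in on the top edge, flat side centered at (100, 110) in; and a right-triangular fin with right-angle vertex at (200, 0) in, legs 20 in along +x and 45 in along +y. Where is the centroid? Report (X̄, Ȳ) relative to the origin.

rectangular body: A = 200 × 110 = 22000.00, centroid at (100.00, 55.00).
semicircular top: A = ½π·100² = 15707.96, centroid at (100.00, 152.44).
triangular fin: A = ½·20·45 = 450.00, centroid at (206.67, 15.00).
ΣA = 38157.96 in², ΣAX̄ = 3863796.33 in³, ΣAȲ = 3611292.63 in³.
X̄ = 3863796.33/38157.96 = 101.26 in; Ȳ = 3611292.63/38157.96 = 94.64 in.

X̄ = 101.26 in, Ȳ = 94.64 in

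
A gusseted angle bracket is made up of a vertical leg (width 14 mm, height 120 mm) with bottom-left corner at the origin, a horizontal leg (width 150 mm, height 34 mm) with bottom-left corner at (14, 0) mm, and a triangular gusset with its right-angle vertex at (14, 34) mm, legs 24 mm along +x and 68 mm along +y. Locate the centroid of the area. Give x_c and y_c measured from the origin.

vertical leg: A = 14 × 120 = 1680.00, centroid at (7.00, 60.00).
horizontal leg: A = 150 × 34 = 5100.00, centroid at (89.00, 17.00).
gusset: A = ½·24·68 = 816.00, centroid at (22.00, 56.67).
ΣA = 7596.00 mm², ΣAx_c = 483612.00 mm³, ΣAy_c = 233740.00 mm³.
x_c = 483612.00/7596.00 = 63.67 mm; y_c = 233740.00/7596.00 = 30.77 mm.

x_c = 63.67 mm, y_c = 30.77 mm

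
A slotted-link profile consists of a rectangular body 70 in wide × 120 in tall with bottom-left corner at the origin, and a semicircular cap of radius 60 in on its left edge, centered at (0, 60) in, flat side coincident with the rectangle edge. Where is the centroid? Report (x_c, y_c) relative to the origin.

rectangular body: A = 70 × 120 = 8400.00, centroid at (35.00, 60.00).
semicircular end: A = ½π·60² = 5654.87, centroid at (-25.46, 60.00).
ΣA = 14054.87 in²
ΣAx_c = (8400.00)(35.00) + (5654.87)(-25.46) = 150000.00 in³
ΣAy_c = (8400.00)(60.00) + (5654.87)(60.00) = 843292.01 in³
x_c = 150000.00 / 14054.87 = 10.67 in
y_c = 843292.01 / 14054.87 = 60.00 in

x_c = 10.67 in, y_c = 60.00 in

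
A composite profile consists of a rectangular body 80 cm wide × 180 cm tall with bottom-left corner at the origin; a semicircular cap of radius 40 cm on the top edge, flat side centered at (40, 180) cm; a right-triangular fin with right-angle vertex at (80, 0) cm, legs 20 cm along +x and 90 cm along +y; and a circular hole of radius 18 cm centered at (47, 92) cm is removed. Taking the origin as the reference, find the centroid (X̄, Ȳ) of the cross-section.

rectangular body: A = 80 × 180 = 14400.00, centroid at (40.00, 90.00).
semicircular top: A = ½π·40² = 2513.27, centroid at (40.00, 196.98).
triangular fin: A = ½·20·90 = 900.00, centroid at (86.67, 30.00).
hole: A = −π·18² = -1017.88, centroid at (47.00, 92.00).
ΣA = 16795.40 cm², ΣAX̄ = 706690.79 cm³, ΣAȲ = 1724411.41 cm³.
X̄ = 706690.79/16795.40 = 42.08 cm; Ȳ = 1724411.41/16795.40 = 102.67 cm.

X̄ = 42.08 cm, Ȳ = 102.67 cm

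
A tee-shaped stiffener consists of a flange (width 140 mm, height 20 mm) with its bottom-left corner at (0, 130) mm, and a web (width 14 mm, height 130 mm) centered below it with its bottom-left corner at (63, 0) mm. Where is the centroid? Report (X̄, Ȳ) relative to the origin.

web: A = 14 × 130 = 1820.00, centroid at (70.00, 65.00).
flange: A = 140 × 20 = 2800.00, centroid at (70.00, 140.00).
ΣA = 4620.00 mm²
ΣAX̄ = (1820.00)(70.00) + (2800.00)(70.00) = 323400.00 mm³
ΣAȲ = (1820.00)(65.00) + (2800.00)(140.00) = 510300.00 mm³
X̄ = 323400.00 / 4620.00 = 70.00 mm
Ȳ = 510300.00 / 4620.00 = 110.45 mm

X̄ = 70.00 mm, Ȳ = 110.45 mm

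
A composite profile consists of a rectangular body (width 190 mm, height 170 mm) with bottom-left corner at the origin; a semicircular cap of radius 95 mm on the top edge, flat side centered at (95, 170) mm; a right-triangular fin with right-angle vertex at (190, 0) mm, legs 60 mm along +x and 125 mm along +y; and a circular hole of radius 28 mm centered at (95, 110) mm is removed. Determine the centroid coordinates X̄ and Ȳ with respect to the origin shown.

X̄ = 104.03 mm, Ȳ = 117.50 mm

Part | A | x̄ᵢ | ȳᵢ | A·x̄ᵢ | A·ȳᵢ
rectangular body | 32300.00 | 95.00 | 85.00 | 3068500.00 | 2745500.00
semicircular top | 14176.44 | 95.00 | 210.32 | 1346761.50 | 2981577.60
triangular fin | 3750.00 | 210.00 | 41.67 | 787500.00 | 156250.00
hole | -2463.01 | 95.00 | 110.00 | -233985.82 | -270930.95
Σ | 47763.43 |  |  | 4968775.68 | 5612396.65
X̄ = 4968775.68 / 47763.43 = 104.03 mm
Ȳ = 5612396.65 / 47763.43 = 117.50 mm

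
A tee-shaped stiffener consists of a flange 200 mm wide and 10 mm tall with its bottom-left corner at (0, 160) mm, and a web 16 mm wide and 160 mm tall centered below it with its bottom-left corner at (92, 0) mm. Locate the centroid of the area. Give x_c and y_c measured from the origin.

web: A = 16 × 160 = 2560.00, centroid at (100.00, 80.00).
flange: A = 200 × 10 = 2000.00, centroid at (100.00, 165.00).
ΣA = 4560.00 mm²
ΣAx_c = (2560.00)(100.00) + (2000.00)(100.00) = 456000.00 mm³
ΣAy_c = (2560.00)(80.00) + (2000.00)(165.00) = 534800.00 mm³
x_c = 456000.00 / 4560.00 = 100.00 mm
y_c = 534800.00 / 4560.00 = 117.28 mm

x_c = 100.00 mm, y_c = 117.28 mm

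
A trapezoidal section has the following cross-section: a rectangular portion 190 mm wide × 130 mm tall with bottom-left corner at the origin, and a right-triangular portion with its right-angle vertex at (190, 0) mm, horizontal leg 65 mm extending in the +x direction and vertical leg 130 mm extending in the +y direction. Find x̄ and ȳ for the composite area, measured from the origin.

x̄ = 112.04 mm, ȳ = 61.84 mm

rectangular portion: A = 190 × 130 = 24700.00, centroid at (95.00, 65.00).
triangular portion: A = ½·65·130 = 4225.00, centroid at (211.67, 43.33).
ΣA = 28925.00 mm²
ΣAx̄ = (24700.00)(95.00) + (4225.00)(211.67) = 3240791.67 mm³
ΣAȳ = (24700.00)(65.00) + (4225.00)(43.33) = 1788583.33 mm³
x̄ = 3240791.67 / 28925.00 = 112.04 mm
ȳ = 1788583.33 / 28925.00 = 61.84 mm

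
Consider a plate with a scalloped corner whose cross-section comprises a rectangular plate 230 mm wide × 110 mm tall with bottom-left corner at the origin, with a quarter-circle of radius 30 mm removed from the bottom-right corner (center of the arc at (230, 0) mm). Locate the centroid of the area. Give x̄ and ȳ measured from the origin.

plate: A = 230 × 110 = 25300.00, centroid at (115.00, 55.00).
removed quarter-circle: A = −¼π·30² = -706.86, centroid at (217.27, 12.73).
ΣA = 24593.14 mm², ΣAx̄ = 2755922.58 mm³, ΣAȳ = 1382500.00 mm³.
x̄ = 2755922.58/24593.14 = 112.06 mm; ȳ = 1382500.00/24593.14 = 56.21 mm.

x̄ = 112.06 mm, ȳ = 56.21 mm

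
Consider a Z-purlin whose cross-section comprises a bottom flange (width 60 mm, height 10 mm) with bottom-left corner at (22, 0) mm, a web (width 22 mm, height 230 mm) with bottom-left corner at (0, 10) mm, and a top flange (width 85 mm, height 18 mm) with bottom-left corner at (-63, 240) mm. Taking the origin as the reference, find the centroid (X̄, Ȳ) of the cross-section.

X̄ = 7.72 mm, Ȳ = 141.37 mm

bottom flange: A = 60 × 10 = 600.00, centroid at (52.00, 5.00).
web: A = 22 × 230 = 5060.00, centroid at (11.00, 125.00).
top flange: A = 85 × 18 = 1530.00, centroid at (-20.50, 249.00).
ΣA = 7190.00 mm², ΣAX̄ = 55495.00 mm³, ΣAȲ = 1016470.00 mm³.
X̄ = 55495.00/7190.00 = 7.72 mm; Ȳ = 1016470.00/7190.00 = 141.37 mm.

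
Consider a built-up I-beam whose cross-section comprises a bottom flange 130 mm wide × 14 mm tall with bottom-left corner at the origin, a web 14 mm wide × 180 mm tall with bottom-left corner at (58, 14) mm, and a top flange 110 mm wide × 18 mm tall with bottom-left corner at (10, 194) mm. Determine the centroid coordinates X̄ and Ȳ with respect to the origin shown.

Part | A | x̄ᵢ | ȳᵢ | A·x̄ᵢ | A·ȳᵢ
bottom flange | 1820.00 | 65.00 | 7.00 | 118300.00 | 12740.00
web | 2520.00 | 65.00 | 104.00 | 163800.00 | 262080.00
top flange | 1980.00 | 65.00 | 203.00 | 128700.00 | 401940.00
Σ | 6320.00 |  |  | 410800.00 | 676760.00
X̄ = 410800.00 / 6320.00 = 65.00 mm
Ȳ = 676760.00 / 6320.00 = 107.08 mm

X̄ = 65.00 mm, Ȳ = 107.08 mm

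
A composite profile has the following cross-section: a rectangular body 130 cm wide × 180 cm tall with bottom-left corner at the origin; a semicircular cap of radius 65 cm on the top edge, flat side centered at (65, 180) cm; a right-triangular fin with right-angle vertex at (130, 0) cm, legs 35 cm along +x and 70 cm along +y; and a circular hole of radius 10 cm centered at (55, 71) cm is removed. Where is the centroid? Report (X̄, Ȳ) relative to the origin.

X̄ = 68.14 cm, Ȳ = 112.77 cm

Part | A | x̄ᵢ | ȳᵢ | A·x̄ᵢ | A·ȳᵢ
rectangular body | 23400.00 | 65.00 | 90.00 | 1521000.00 | 2106000.00
semicircular top | 6636.61 | 65.00 | 207.59 | 431379.94 | 1377673.94
triangular fin | 1225.00 | 141.67 | 23.33 | 173541.67 | 28583.33
hole | -314.16 | 55.00 | 71.00 | -17278.76 | -22305.31
Σ | 30947.46 |  |  | 2108642.85 | 3489951.97
X̄ = 2108642.85 / 30947.46 = 68.14 cm
Ȳ = 3489951.97 / 30947.46 = 112.77 cm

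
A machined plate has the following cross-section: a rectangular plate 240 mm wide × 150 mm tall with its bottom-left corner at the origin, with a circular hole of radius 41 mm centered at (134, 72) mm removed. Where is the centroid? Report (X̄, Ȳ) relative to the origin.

plate: A = 240 × 150 = 36000.00, centroid at (120.00, 75.00).
hole: A = −π·41² = -5281.02, centroid at (134.00, 72.00).
ΣA = 30718.98 mm²
ΣAX̄ = (36000.00)(120.00) + (-5281.02)(134.00) = 3612343.69 mm³
ΣAȲ = (36000.00)(75.00) + (-5281.02)(72.00) = 2319766.76 mm³
X̄ = 3612343.69 / 30718.98 = 117.59 mm
Ȳ = 2319766.76 / 30718.98 = 75.52 mm

X̄ = 117.59 mm, Ȳ = 75.52 mm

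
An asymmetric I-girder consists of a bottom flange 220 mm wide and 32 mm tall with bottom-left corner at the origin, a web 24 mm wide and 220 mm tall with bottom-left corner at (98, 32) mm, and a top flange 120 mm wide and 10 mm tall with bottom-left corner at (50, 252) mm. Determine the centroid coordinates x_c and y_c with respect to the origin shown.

bottom flange: A = 220 × 32 = 7040.00, centroid at (110.00, 16.00).
web: A = 24 × 220 = 5280.00, centroid at (110.00, 142.00).
top flange: A = 120 × 10 = 1200.00, centroid at (110.00, 257.00).
ΣA = 13520.00 mm²
ΣAx_c = (7040.00)(110.00) + (5280.00)(110.00) + (1200.00)(110.00) = 1487200.00 mm³
ΣAy_c = (7040.00)(16.00) + (5280.00)(142.00) + (1200.00)(257.00) = 1170800.00 mm³
x_c = 1487200.00 / 13520.00 = 110.00 mm
y_c = 1170800.00 / 13520.00 = 86.60 mm

x_c = 110.00 mm, y_c = 86.60 mm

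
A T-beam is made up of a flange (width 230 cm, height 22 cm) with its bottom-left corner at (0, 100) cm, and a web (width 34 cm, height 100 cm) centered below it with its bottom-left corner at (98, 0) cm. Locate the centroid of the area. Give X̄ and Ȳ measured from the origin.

X̄ = 115.00 cm, Ȳ = 86.48 cm

web: A = 34 × 100 = 3400.00, centroid at (115.00, 50.00).
flange: A = 230 × 22 = 5060.00, centroid at (115.00, 111.00).
ΣA = 8460.00 cm², ΣAX̄ = 972900.00 cm³, ΣAȲ = 731660.00 cm³.
X̄ = 972900.00/8460.00 = 115.00 cm; Ȳ = 731660.00/8460.00 = 86.48 cm.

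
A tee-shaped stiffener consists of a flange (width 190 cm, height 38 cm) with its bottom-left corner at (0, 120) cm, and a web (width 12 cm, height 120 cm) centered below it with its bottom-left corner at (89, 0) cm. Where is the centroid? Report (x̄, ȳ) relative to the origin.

Part | A | x̄ᵢ | ȳᵢ | A·x̄ᵢ | A·ȳᵢ
web | 1440.00 | 95.00 | 60.00 | 136800.00 | 86400.00
flange | 7220.00 | 95.00 | 139.00 | 685900.00 | 1003580.00
Σ | 8660.00 |  |  | 822700.00 | 1089980.00
x̄ = 822700.00 / 8660.00 = 95.00 cm
ȳ = 1089980.00 / 8660.00 = 125.86 cm

x̄ = 95.00 cm, ȳ = 125.86 cm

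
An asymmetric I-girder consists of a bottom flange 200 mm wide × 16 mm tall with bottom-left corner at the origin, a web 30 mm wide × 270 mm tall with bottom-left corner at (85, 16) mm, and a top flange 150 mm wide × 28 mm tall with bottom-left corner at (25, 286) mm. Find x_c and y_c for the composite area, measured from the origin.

x_c = 100.00 mm, y_c = 161.85 mm

Part | A | x̄ᵢ | ȳᵢ | A·x̄ᵢ | A·ȳᵢ
bottom flange | 3200.00 | 100.00 | 8.00 | 320000.00 | 25600.00
web | 8100.00 | 100.00 | 151.00 | 810000.00 | 1223100.00
top flange | 4200.00 | 100.00 | 300.00 | 420000.00 | 1260000.00
Σ | 15500.00 |  |  | 1550000.00 | 2508700.00
x_c = 1550000.00 / 15500.00 = 100.00 mm
y_c = 2508700.00 / 15500.00 = 161.85 mm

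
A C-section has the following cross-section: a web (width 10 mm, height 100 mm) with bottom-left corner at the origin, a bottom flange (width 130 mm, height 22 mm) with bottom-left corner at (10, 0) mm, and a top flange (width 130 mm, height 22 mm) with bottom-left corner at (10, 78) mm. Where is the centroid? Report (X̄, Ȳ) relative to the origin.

web: A = 10 × 100 = 1000.00, centroid at (5.00, 50.00).
bottom flange: A = 130 × 22 = 2860.00, centroid at (75.00, 11.00).
top flange: A = 130 × 22 = 2860.00, centroid at (75.00, 89.00).
ΣA = 6720.00 mm²
ΣAX̄ = (1000.00)(5.00) + (2860.00)(75.00) + (2860.00)(75.00) = 434000.00 mm³
ΣAȲ = (1000.00)(50.00) + (2860.00)(11.00) + (2860.00)(89.00) = 336000.00 mm³
X̄ = 434000.00 / 6720.00 = 64.58 mm
Ȳ = 336000.00 / 6720.00 = 50.00 mm

X̄ = 64.58 mm, Ȳ = 50.00 mm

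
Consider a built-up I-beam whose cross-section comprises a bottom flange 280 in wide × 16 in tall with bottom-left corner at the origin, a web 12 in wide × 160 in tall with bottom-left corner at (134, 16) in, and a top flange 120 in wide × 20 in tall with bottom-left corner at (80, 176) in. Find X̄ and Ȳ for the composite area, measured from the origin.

bottom flange: A = 280 × 16 = 4480.00, centroid at (140.00, 8.00).
web: A = 12 × 160 = 1920.00, centroid at (140.00, 96.00).
top flange: A = 120 × 20 = 2400.00, centroid at (140.00, 186.00).
ΣA = 8800.00 in²
ΣAX̄ = (4480.00)(140.00) + (1920.00)(140.00) + (2400.00)(140.00) = 1232000.00 in³
ΣAȲ = (4480.00)(8.00) + (1920.00)(96.00) + (2400.00)(186.00) = 666560.00 in³
X̄ = 1232000.00 / 8800.00 = 140.00 in
Ȳ = 666560.00 / 8800.00 = 75.75 in

X̄ = 140.00 in, Ȳ = 75.75 in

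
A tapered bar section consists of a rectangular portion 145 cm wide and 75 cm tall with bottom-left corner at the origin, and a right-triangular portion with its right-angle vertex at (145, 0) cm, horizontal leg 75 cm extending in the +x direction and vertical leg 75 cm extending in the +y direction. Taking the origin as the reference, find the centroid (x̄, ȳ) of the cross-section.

x̄ = 92.53 cm, ȳ = 34.93 cm

rectangular portion: A = 145 × 75 = 10875.00, centroid at (72.50, 37.50).
triangular portion: A = ½·75·75 = 2812.50, centroid at (170.00, 25.00).
ΣA = 13687.50 cm²
ΣAx̄ = (10875.00)(72.50) + (2812.50)(170.00) = 1266562.50 cm³
ΣAȳ = (10875.00)(37.50) + (2812.50)(25.00) = 478125.00 cm³
x̄ = 1266562.50 / 13687.50 = 92.53 cm
ȳ = 478125.00 / 13687.50 = 34.93 cm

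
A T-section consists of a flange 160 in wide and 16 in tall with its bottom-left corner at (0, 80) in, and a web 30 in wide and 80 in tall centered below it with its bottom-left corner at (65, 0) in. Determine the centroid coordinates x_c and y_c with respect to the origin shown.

x_c = 80.00 in, y_c = 64.77 in

web: A = 30 × 80 = 2400.00, centroid at (80.00, 40.00).
flange: A = 160 × 16 = 2560.00, centroid at (80.00, 88.00).
ΣA = 4960.00 in²
ΣAx_c = (2400.00)(80.00) + (2560.00)(80.00) = 396800.00 in³
ΣAy_c = (2400.00)(40.00) + (2560.00)(88.00) = 321280.00 in³
x_c = 396800.00 / 4960.00 = 80.00 in
y_c = 321280.00 / 4960.00 = 64.77 in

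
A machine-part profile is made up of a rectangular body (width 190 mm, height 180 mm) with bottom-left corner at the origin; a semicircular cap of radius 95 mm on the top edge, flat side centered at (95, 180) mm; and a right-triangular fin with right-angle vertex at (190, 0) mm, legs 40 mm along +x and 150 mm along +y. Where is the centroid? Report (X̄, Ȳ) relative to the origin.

Part | A | x̄ᵢ | ȳᵢ | A·x̄ᵢ | A·ȳᵢ
rectangular body | 34200.00 | 95.00 | 90.00 | 3249000.00 | 3078000.00
semicircular top | 14176.44 | 95.00 | 220.32 | 1346761.50 | 3123341.97
triangular fin | 3000.00 | 203.33 | 50.00 | 610000.00 | 150000.00
Σ | 51376.44 |  |  | 5205761.50 | 6351341.97
X̄ = 5205761.50 / 51376.44 = 101.33 mm
Ȳ = 6351341.97 / 51376.44 = 123.62 mm

X̄ = 101.33 mm, Ȳ = 123.62 mm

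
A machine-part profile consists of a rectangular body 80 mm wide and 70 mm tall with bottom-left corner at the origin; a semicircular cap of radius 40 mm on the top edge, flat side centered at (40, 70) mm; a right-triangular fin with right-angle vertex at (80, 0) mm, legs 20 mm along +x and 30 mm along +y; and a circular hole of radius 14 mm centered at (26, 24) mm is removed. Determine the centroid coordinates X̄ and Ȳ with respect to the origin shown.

Part | A | x̄ᵢ | ȳᵢ | A·x̄ᵢ | A·ȳᵢ
rectangular body | 5600.00 | 40.00 | 35.00 | 224000.00 | 196000.00
semicircular top | 2513.27 | 40.00 | 86.98 | 100530.96 | 218595.86
triangular fin | 300.00 | 86.67 | 10.00 | 26000.00 | 3000.00
hole | -615.75 | 26.00 | 24.00 | -16009.56 | -14778.05
Σ | 7797.52 |  |  | 334521.41 | 402817.80
X̄ = 334521.41 / 7797.52 = 42.90 mm
Ȳ = 402817.80 / 7797.52 = 51.66 mm

X̄ = 42.90 mm, Ȳ = 51.66 mm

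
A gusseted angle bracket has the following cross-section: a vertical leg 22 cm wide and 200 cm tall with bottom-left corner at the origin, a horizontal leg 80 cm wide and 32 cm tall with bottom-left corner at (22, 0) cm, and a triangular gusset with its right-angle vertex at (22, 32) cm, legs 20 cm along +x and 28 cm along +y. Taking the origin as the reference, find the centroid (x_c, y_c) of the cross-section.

x_c = 29.72 cm, y_c = 68.03 cm

vertical leg: A = 22 × 200 = 4400.00, centroid at (11.00, 100.00).
horizontal leg: A = 80 × 32 = 2560.00, centroid at (62.00, 16.00).
gusset: A = ½·20·28 = 280.00, centroid at (28.67, 41.33).
ΣA = 7240.00 cm²
ΣAx_c = (4400.00)(11.00) + (2560.00)(62.00) + (280.00)(28.67) = 215146.67 cm³
ΣAy_c = (4400.00)(100.00) + (2560.00)(16.00) + (280.00)(41.33) = 492533.33 cm³
x_c = 215146.67 / 7240.00 = 29.72 cm
y_c = 492533.33 / 7240.00 = 68.03 cm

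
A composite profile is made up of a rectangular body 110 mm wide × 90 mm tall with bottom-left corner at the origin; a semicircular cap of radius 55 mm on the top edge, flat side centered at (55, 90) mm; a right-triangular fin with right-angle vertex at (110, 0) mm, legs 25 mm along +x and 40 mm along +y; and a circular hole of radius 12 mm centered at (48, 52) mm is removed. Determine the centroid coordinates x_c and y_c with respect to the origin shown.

rectangular body: A = 110 × 90 = 9900.00, centroid at (55.00, 45.00).
semicircular top: A = ½π·55² = 4751.66, centroid at (55.00, 113.34).
triangular fin: A = ½·25·40 = 500.00, centroid at (118.33, 13.33).
hole: A = −π·12² = -452.39, centroid at (48.00, 52.00).
ΣA = 14699.27 mm²
ΣAx_c = (9900.00)(55.00) + (4751.66)(55.00) + (500.00)(118.33) + (-452.39)(48.00) = 843293.22 mm³
ΣAy_c = (9900.00)(45.00) + (4751.66)(113.34) + (500.00)(13.33) + (-452.39)(52.00) = 967208.39 mm³
x_c = 843293.22 / 14699.27 = 57.37 mm
y_c = 967208.39 / 14699.27 = 65.80 mm

x_c = 57.37 mm, y_c = 65.80 mm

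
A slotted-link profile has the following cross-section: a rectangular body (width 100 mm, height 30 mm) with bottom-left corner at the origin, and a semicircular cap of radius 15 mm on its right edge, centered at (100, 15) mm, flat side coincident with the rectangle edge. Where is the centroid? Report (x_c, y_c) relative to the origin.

rectangular body: A = 100 × 30 = 3000.00, centroid at (50.00, 15.00).
semicircular end: A = ½π·15² = 353.43, centroid at (106.37, 15.00).
ΣA = 3353.43 mm²
ΣAx_c = (3000.00)(50.00) + (353.43)(106.37) = 187592.92 mm³
ΣAy_c = (3000.00)(15.00) + (353.43)(15.00) = 50301.44 mm³
x_c = 187592.92 / 3353.43 = 55.94 mm
y_c = 50301.44 / 3353.43 = 15.00 mm

x_c = 55.94 mm, y_c = 15.00 mm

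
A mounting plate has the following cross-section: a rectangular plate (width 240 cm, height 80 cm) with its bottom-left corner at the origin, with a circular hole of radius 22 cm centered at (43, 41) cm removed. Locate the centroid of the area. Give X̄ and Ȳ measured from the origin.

plate: A = 240 × 80 = 19200.00, centroid at (120.00, 40.00).
hole: A = −π·22² = -1520.53, centroid at (43.00, 41.00).
ΣA = 17679.47 cm²
ΣAX̄ = (19200.00)(120.00) + (-1520.53)(43.00) = 2238617.17 cm³
ΣAȲ = (19200.00)(40.00) + (-1520.53)(41.00) = 705658.24 cm³
X̄ = 2238617.17 / 17679.47 = 126.62 cm
Ȳ = 705658.24 / 17679.47 = 39.91 cm

X̄ = 126.62 cm, Ȳ = 39.91 cm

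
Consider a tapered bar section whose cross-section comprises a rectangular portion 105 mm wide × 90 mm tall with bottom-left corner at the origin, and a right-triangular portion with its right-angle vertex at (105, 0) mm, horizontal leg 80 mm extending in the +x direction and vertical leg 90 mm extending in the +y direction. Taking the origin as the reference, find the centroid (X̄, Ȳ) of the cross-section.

Part | A | x̄ᵢ | ȳᵢ | A·x̄ᵢ | A·ȳᵢ
rectangular portion | 9450.00 | 52.50 | 45.00 | 496125.00 | 425250.00
triangular portion | 3600.00 | 131.67 | 30.00 | 474000.00 | 108000.00
Σ | 13050.00 |  |  | 970125.00 | 533250.00
X̄ = 970125.00 / 13050.00 = 74.34 mm
Ȳ = 533250.00 / 13050.00 = 40.86 mm

X̄ = 74.34 mm, Ȳ = 40.86 mm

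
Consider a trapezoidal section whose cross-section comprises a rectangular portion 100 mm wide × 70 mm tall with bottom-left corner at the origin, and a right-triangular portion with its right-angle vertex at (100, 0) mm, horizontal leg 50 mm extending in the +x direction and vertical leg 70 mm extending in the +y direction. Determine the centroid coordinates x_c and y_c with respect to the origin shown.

Part | A | x̄ᵢ | ȳᵢ | A·x̄ᵢ | A·ȳᵢ
rectangular portion | 7000.00 | 50.00 | 35.00 | 350000.00 | 245000.00
triangular portion | 1750.00 | 116.67 | 23.33 | 204166.67 | 40833.33
Σ | 8750.00 |  |  | 554166.67 | 285833.33
x_c = 554166.67 / 8750.00 = 63.33 mm
y_c = 285833.33 / 8750.00 = 32.67 mm

x_c = 63.33 mm, y_c = 32.67 mm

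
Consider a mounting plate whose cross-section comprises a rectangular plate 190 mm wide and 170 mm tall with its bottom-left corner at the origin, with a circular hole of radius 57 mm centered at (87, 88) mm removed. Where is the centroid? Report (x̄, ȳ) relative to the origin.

x̄ = 98.70 mm, ȳ = 83.61 mm

Part | A | x̄ᵢ | ȳᵢ | A·x̄ᵢ | A·ȳᵢ
plate | 32300.00 | 95.00 | 85.00 | 3068500.00 | 2745500.00
hole | -10207.03 | 87.00 | 88.00 | -888012.00 | -898219.04
Σ | 22092.97 |  |  | 2180488.00 | 1847280.96
x̄ = 2180488.00 / 22092.97 = 98.70 mm
ȳ = 1847280.96 / 22092.97 = 83.61 mm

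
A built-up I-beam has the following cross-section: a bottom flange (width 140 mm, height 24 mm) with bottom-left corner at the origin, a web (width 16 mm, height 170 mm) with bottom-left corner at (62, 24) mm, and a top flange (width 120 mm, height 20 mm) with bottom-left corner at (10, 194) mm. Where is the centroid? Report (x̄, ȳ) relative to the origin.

Part | A | x̄ᵢ | ȳᵢ | A·x̄ᵢ | A·ȳᵢ
bottom flange | 3360.00 | 70.00 | 12.00 | 235200.00 | 40320.00
web | 2720.00 | 70.00 | 109.00 | 190400.00 | 296480.00
top flange | 2400.00 | 70.00 | 204.00 | 168000.00 | 489600.00
Σ | 8480.00 |  |  | 593600.00 | 826400.00
x̄ = 593600.00 / 8480.00 = 70.00 mm
ȳ = 826400.00 / 8480.00 = 97.45 mm

x̄ = 70.00 mm, ȳ = 97.45 mm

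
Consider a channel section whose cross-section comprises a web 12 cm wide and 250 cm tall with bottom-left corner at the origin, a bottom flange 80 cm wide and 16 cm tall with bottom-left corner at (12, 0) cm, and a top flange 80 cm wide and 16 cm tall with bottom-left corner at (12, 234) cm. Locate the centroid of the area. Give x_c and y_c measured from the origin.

web: A = 12 × 250 = 3000.00, centroid at (6.00, 125.00).
bottom flange: A = 80 × 16 = 1280.00, centroid at (52.00, 8.00).
top flange: A = 80 × 16 = 1280.00, centroid at (52.00, 242.00).
ΣA = 5560.00 cm², ΣAx_c = 151120.00 cm³, ΣAy_c = 695000.00 cm³.
x_c = 151120.00/5560.00 = 27.18 cm; y_c = 695000.00/5560.00 = 125.00 cm.

x_c = 27.18 cm, y_c = 125.00 cm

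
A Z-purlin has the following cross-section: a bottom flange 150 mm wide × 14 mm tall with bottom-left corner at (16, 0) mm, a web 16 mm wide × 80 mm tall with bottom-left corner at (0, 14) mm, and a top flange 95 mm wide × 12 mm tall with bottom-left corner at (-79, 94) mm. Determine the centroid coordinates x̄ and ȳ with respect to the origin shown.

x̄ = 36.60 mm, ȳ = 43.77 mm

Part | A | x̄ᵢ | ȳᵢ | A·x̄ᵢ | A·ȳᵢ
bottom flange | 2100.00 | 91.00 | 7.00 | 191100.00 | 14700.00
web | 1280.00 | 8.00 | 54.00 | 10240.00 | 69120.00
top flange | 1140.00 | -31.50 | 100.00 | -35910.00 | 114000.00
Σ | 4520.00 |  |  | 165430.00 | 197820.00
x̄ = 165430.00 / 4520.00 = 36.60 mm
ȳ = 197820.00 / 4520.00 = 43.77 mm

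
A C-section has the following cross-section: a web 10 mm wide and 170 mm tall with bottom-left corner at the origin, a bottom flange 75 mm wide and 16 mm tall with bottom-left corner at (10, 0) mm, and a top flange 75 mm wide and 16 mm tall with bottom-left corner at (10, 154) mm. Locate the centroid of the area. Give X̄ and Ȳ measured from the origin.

X̄ = 29.88 mm, Ȳ = 85.00 mm

Part | A | x̄ᵢ | ȳᵢ | A·x̄ᵢ | A·ȳᵢ
web | 1700.00 | 5.00 | 85.00 | 8500.00 | 144500.00
bottom flange | 1200.00 | 47.50 | 8.00 | 57000.00 | 9600.00
top flange | 1200.00 | 47.50 | 162.00 | 57000.00 | 194400.00
Σ | 4100.00 |  |  | 122500.00 | 348500.00
X̄ = 122500.00 / 4100.00 = 29.88 mm
Ȳ = 348500.00 / 4100.00 = 85.00 mm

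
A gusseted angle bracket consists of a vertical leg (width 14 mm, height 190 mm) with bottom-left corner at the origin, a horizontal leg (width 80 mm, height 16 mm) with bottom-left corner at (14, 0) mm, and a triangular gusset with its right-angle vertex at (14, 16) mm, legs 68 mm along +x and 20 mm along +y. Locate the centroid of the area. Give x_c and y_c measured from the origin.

x_c = 24.39 mm, y_c = 60.25 mm

Part | A | x̄ᵢ | ȳᵢ | A·x̄ᵢ | A·ȳᵢ
vertical leg | 2660.00 | 7.00 | 95.00 | 18620.00 | 252700.00
horizontal leg | 1280.00 | 54.00 | 8.00 | 69120.00 | 10240.00
gusset | 680.00 | 36.67 | 22.67 | 24933.33 | 15413.33
Σ | 4620.00 |  |  | 112673.33 | 278353.33
x_c = 112673.33 / 4620.00 = 24.39 mm
y_c = 278353.33 / 4620.00 = 60.25 mm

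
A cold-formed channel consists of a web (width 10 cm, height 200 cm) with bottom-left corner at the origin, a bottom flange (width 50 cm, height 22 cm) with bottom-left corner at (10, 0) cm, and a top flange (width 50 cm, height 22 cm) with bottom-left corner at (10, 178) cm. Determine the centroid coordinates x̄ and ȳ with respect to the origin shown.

web: A = 10 × 200 = 2000.00, centroid at (5.00, 100.00).
bottom flange: A = 50 × 22 = 1100.00, centroid at (35.00, 11.00).
top flange: A = 50 × 22 = 1100.00, centroid at (35.00, 189.00).
ΣA = 4200.00 cm², ΣAx̄ = 87000.00 cm³, ΣAȳ = 420000.00 cm³.
x̄ = 87000.00/4200.00 = 20.71 cm; ȳ = 420000.00/4200.00 = 100.00 cm.

x̄ = 20.71 cm, ȳ = 100.00 cm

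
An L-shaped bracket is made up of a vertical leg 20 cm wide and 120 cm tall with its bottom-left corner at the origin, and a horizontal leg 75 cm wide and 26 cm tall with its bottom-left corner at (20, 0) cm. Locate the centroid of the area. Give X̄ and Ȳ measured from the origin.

X̄ = 31.29 cm, Ȳ = 38.93 cm

Part | A | x̄ᵢ | ȳᵢ | A·x̄ᵢ | A·ȳᵢ
vertical leg | 2400.00 | 10.00 | 60.00 | 24000.00 | 144000.00
horizontal leg | 1950.00 | 57.50 | 13.00 | 112125.00 | 25350.00
Σ | 4350.00 |  |  | 136125.00 | 169350.00
X̄ = 136125.00 / 4350.00 = 31.29 cm
Ȳ = 169350.00 / 4350.00 = 38.93 cm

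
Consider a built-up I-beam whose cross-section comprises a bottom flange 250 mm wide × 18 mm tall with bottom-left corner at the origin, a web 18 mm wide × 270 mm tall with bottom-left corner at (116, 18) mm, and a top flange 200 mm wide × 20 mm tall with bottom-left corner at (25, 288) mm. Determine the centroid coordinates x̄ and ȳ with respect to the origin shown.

Part | A | x̄ᵢ | ȳᵢ | A·x̄ᵢ | A·ȳᵢ
bottom flange | 4500.00 | 125.00 | 9.00 | 562500.00 | 40500.00
web | 4860.00 | 125.00 | 153.00 | 607500.00 | 743580.00
top flange | 4000.00 | 125.00 | 298.00 | 500000.00 | 1192000.00
Σ | 13360.00 |  |  | 1670000.00 | 1976080.00
x̄ = 1670000.00 / 13360.00 = 125.00 mm
ȳ = 1976080.00 / 13360.00 = 147.91 mm

x̄ = 125.00 mm, ȳ = 147.91 mm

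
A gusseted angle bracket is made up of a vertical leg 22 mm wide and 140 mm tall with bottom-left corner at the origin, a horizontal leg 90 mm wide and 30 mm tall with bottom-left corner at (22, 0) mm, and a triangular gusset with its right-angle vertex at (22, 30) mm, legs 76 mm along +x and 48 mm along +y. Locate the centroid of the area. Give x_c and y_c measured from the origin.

vertical leg: A = 22 × 140 = 3080.00, centroid at (11.00, 70.00).
horizontal leg: A = 90 × 30 = 2700.00, centroid at (67.00, 15.00).
gusset: A = ½·76·48 = 1824.00, centroid at (47.33, 46.00).
ΣA = 7604.00 mm²
ΣAx_c = (3080.00)(11.00) + (2700.00)(67.00) + (1824.00)(47.33) = 301116.00 mm³
ΣAy_c = (3080.00)(70.00) + (2700.00)(15.00) + (1824.00)(46.00) = 340004.00 mm³
x_c = 301116.00 / 7604.00 = 39.60 mm
y_c = 340004.00 / 7604.00 = 44.71 mm

x_c = 39.60 mm, y_c = 44.71 mm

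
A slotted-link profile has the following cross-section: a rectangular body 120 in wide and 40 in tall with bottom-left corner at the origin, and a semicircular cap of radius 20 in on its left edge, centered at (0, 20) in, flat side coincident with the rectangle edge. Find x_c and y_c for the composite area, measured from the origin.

x_c = 52.07 in, y_c = 20.00 in

rectangular body: A = 120 × 40 = 4800.00, centroid at (60.00, 20.00).
semicircular end: A = ½π·20² = 628.32, centroid at (-8.49, 20.00).
ΣA = 5428.32 in²
ΣAx_c = (4800.00)(60.00) + (628.32)(-8.49) = 282666.67 in³
ΣAy_c = (4800.00)(20.00) + (628.32)(20.00) = 108566.37 in³
x_c = 282666.67 / 5428.32 = 52.07 in
y_c = 108566.37 / 5428.32 = 20.00 in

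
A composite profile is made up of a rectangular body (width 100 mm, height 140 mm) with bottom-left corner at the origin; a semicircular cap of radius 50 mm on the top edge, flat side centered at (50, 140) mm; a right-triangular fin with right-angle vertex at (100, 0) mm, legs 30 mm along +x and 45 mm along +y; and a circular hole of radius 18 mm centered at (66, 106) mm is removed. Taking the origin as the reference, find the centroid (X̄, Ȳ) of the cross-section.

Part | A | x̄ᵢ | ȳᵢ | A·x̄ᵢ | A·ȳᵢ
rectangular body | 14000.00 | 50.00 | 70.00 | 700000.00 | 980000.00
semicircular top | 3926.99 | 50.00 | 161.22 | 196349.54 | 633112.05
triangular fin | 675.00 | 110.00 | 15.00 | 74250.00 | 10125.00
hole | -1017.88 | 66.00 | 106.00 | -67179.82 | -107894.86
Σ | 17584.11 |  |  | 903419.72 | 1515342.19
X̄ = 903419.72 / 17584.11 = 51.38 mm
Ȳ = 1515342.19 / 17584.11 = 86.18 mm

X̄ = 51.38 mm, Ȳ = 86.18 mm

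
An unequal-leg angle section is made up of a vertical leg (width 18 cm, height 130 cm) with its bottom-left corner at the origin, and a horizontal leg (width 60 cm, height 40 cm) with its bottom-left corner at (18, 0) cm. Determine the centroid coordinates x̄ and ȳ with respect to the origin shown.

x̄ = 28.75 cm, ȳ = 42.22 cm

Part | A | x̄ᵢ | ȳᵢ | A·x̄ᵢ | A·ȳᵢ
vertical leg | 2340.00 | 9.00 | 65.00 | 21060.00 | 152100.00
horizontal leg | 2400.00 | 48.00 | 20.00 | 115200.00 | 48000.00
Σ | 4740.00 |  |  | 136260.00 | 200100.00
x̄ = 136260.00 / 4740.00 = 28.75 cm
ȳ = 200100.00 / 4740.00 = 42.22 cm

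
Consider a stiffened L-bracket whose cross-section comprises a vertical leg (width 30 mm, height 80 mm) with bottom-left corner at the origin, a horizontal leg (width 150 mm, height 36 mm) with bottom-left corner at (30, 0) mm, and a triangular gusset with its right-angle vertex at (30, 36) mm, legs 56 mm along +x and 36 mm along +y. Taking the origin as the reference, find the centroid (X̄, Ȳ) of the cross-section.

X̄ = 74.03 mm, Ȳ = 27.43 mm

Part | A | x̄ᵢ | ȳᵢ | A·x̄ᵢ | A·ȳᵢ
vertical leg | 2400.00 | 15.00 | 40.00 | 36000.00 | 96000.00
horizontal leg | 5400.00 | 105.00 | 18.00 | 567000.00 | 97200.00
gusset | 1008.00 | 48.67 | 48.00 | 49056.00 | 48384.00
Σ | 8808.00 |  |  | 652056.00 | 241584.00
X̄ = 652056.00 / 8808.00 = 74.03 mm
Ȳ = 241584.00 / 8808.00 = 27.43 mm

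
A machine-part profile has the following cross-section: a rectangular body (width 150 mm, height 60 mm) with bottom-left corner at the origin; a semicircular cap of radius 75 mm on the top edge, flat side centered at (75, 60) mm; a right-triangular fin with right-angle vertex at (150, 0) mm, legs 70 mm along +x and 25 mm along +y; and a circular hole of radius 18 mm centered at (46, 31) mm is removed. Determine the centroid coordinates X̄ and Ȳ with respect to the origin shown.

X̄ = 81.53 mm, Ȳ = 59.75 mm

Part | A | x̄ᵢ | ȳᵢ | A·x̄ᵢ | A·ȳᵢ
rectangular body | 9000.00 | 75.00 | 30.00 | 675000.00 | 270000.00
semicircular top | 8835.73 | 75.00 | 91.83 | 662679.70 | 811393.76
triangular fin | 875.00 | 173.33 | 8.33 | 151666.67 | 7291.67
hole | -1017.88 | 46.00 | 31.00 | -46822.30 | -31554.16
Σ | 17692.85 |  |  | 1442524.07 | 1057131.27
X̄ = 1442524.07 / 17692.85 = 81.53 mm
Ȳ = 1057131.27 / 17692.85 = 59.75 mm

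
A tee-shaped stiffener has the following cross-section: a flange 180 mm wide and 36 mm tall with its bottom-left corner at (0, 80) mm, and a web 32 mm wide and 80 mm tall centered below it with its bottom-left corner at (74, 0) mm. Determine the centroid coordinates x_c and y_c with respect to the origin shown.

x_c = 90.00 mm, y_c = 81.58 mm

web: A = 32 × 80 = 2560.00, centroid at (90.00, 40.00).
flange: A = 180 × 36 = 6480.00, centroid at (90.00, 98.00).
ΣA = 9040.00 mm², ΣAx_c = 813600.00 mm³, ΣAy_c = 737440.00 mm³.
x_c = 813600.00/9040.00 = 90.00 mm; y_c = 737440.00/9040.00 = 81.58 mm.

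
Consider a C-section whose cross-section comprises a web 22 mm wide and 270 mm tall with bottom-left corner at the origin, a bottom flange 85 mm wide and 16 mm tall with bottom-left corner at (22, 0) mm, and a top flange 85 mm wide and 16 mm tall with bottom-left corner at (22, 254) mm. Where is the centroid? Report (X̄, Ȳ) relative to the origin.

web: A = 22 × 270 = 5940.00, centroid at (11.00, 135.00).
bottom flange: A = 85 × 16 = 1360.00, centroid at (64.50, 8.00).
top flange: A = 85 × 16 = 1360.00, centroid at (64.50, 262.00).
ΣA = 8660.00 mm²
ΣAX̄ = (5940.00)(11.00) + (1360.00)(64.50) + (1360.00)(64.50) = 240780.00 mm³
ΣAȲ = (5940.00)(135.00) + (1360.00)(8.00) + (1360.00)(262.00) = 1169100.00 mm³
X̄ = 240780.00 / 8660.00 = 27.80 mm
Ȳ = 1169100.00 / 8660.00 = 135.00 mm

X̄ = 27.80 mm, Ȳ = 135.00 mm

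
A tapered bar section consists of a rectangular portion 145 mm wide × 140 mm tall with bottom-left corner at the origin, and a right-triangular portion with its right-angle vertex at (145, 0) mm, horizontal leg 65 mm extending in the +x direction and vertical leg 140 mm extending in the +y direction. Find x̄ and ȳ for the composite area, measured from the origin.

rectangular portion: A = 145 × 140 = 20300.00, centroid at (72.50, 70.00).
triangular portion: A = ½·65·140 = 4550.00, centroid at (166.67, 46.67).
ΣA = 24850.00 mm²
ΣAx̄ = (20300.00)(72.50) + (4550.00)(166.67) = 2230083.33 mm³
ΣAȳ = (20300.00)(70.00) + (4550.00)(46.67) = 1633333.33 mm³
x̄ = 2230083.33 / 24850.00 = 89.74 mm
ȳ = 1633333.33 / 24850.00 = 65.73 mm

x̄ = 89.74 mm, ȳ = 65.73 mm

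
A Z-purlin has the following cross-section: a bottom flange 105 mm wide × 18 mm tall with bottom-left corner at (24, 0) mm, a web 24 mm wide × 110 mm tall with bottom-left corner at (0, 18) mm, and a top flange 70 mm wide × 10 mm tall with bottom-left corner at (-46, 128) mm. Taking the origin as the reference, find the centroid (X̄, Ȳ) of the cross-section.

bottom flange: A = 105 × 18 = 1890.00, centroid at (76.50, 9.00).
web: A = 24 × 110 = 2640.00, centroid at (12.00, 73.00).
top flange: A = 70 × 10 = 700.00, centroid at (-11.00, 133.00).
ΣA = 5230.00 mm², ΣAX̄ = 168565.00 mm³, ΣAȲ = 302830.00 mm³.
X̄ = 168565.00/5230.00 = 32.23 mm; Ȳ = 302830.00/5230.00 = 57.90 mm.

X̄ = 32.23 mm, Ȳ = 57.90 mm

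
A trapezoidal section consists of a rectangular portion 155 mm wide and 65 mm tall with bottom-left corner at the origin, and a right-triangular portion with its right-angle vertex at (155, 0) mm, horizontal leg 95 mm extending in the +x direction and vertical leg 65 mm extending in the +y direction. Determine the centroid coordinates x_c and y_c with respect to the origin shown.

x_c = 103.11 mm, y_c = 29.96 mm

rectangular portion: A = 155 × 65 = 10075.00, centroid at (77.50, 32.50).
triangular portion: A = ½·95·65 = 3087.50, centroid at (186.67, 21.67).
ΣA = 13162.50 mm²
ΣAx_c = (10075.00)(77.50) + (3087.50)(186.67) = 1357145.83 mm³
ΣAy_c = (10075.00)(32.50) + (3087.50)(21.67) = 394333.33 mm³
x_c = 1357145.83 / 13162.50 = 103.11 mm
y_c = 394333.33 / 13162.50 = 29.96 mm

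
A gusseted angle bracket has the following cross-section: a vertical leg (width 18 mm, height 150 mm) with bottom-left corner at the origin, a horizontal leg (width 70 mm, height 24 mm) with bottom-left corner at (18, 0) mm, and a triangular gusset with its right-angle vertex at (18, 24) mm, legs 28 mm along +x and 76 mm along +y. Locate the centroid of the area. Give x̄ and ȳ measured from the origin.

Part | A | x̄ᵢ | ȳᵢ | A·x̄ᵢ | A·ȳᵢ
vertical leg | 2700.00 | 9.00 | 75.00 | 24300.00 | 202500.00
horizontal leg | 1680.00 | 53.00 | 12.00 | 89040.00 | 20160.00
gusset | 1064.00 | 27.33 | 49.33 | 29082.67 | 52490.67
Σ | 5444.00 |  |  | 142422.67 | 275150.67
x̄ = 142422.67 / 5444.00 = 26.16 mm
ȳ = 275150.67 / 5444.00 = 50.54 mm

x̄ = 26.16 mm, ȳ = 50.54 mm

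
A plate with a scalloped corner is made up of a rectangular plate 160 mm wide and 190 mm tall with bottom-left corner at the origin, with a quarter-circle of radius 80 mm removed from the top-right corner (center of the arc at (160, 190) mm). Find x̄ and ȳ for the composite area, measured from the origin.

plate: A = 160 × 190 = 30400.00, centroid at (80.00, 95.00).
removed quarter-circle: A = −¼π·80² = -5026.55, centroid at (126.05, 156.05).
ΣA = 25373.45 mm²
ΣAx̄ = (30400.00)(80.00) + (-5026.55)(126.05) = 1798418.95 mm³
ΣAȳ = (30400.00)(95.00) + (-5026.55)(156.05) = 2103622.50 mm³
x̄ = 1798418.95 / 25373.45 = 70.88 mm
ȳ = 2103622.50 / 25373.45 = 82.91 mm

x̄ = 70.88 mm, ȳ = 82.91 mm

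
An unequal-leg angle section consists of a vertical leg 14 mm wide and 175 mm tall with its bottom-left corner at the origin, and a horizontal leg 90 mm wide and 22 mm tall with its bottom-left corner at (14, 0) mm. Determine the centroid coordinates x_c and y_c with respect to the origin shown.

x_c = 30.24 mm, y_c = 53.31 mm

vertical leg: A = 14 × 175 = 2450.00, centroid at (7.00, 87.50).
horizontal leg: A = 90 × 22 = 1980.00, centroid at (59.00, 11.00).
ΣA = 4430.00 mm², ΣAx_c = 133970.00 mm³, ΣAy_c = 236155.00 mm³.
x_c = 133970.00/4430.00 = 30.24 mm; y_c = 236155.00/4430.00 = 53.31 mm.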